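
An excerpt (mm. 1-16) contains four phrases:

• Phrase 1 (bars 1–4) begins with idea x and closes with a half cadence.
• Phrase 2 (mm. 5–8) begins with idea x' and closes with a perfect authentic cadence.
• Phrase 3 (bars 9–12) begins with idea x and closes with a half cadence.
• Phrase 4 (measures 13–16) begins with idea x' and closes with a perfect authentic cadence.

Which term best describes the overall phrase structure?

repeated period

The cadence pattern HC–PAC–HC–PAC is weak–strong twice, and phrases 3–4 restate phrases 1–2: a period heard twice, not a double period (which would end weakly at phrase 2).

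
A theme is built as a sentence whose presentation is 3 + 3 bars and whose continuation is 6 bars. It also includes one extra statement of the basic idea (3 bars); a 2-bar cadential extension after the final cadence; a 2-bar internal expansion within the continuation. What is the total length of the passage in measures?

19 measures

Basic sentence: 3 + 3 + 6 = 12 bars.
12 (basic form) + 3 (extra statement) + 2 (cadential extension) + 2 (internal expansion) = 19.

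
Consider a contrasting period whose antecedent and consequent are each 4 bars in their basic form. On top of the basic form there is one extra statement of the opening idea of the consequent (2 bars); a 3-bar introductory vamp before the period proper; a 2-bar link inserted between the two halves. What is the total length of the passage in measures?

Basic contrasting period: 4 + 4 = 8 bars.
8 (basic form) + 2 (extra statement) + 3 (introduction) + 2 (link) = 15.

15 measures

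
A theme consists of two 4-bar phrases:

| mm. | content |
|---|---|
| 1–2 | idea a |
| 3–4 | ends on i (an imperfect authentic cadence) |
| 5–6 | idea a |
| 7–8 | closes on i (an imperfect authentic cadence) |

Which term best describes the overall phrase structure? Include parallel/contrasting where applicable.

repeated phrase

Both phrases have the same opening (a) and the same cadence (imperfect authentic cadence): the second is a restatement, not a consequent, so this is a repeated phrase rather than a period.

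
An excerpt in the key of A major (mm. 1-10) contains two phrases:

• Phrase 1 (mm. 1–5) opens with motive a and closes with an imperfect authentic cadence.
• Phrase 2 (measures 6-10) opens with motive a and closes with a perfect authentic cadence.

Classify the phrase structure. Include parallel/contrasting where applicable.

parallel period

Phrase 1 ends with an imperfect authentic cadence (weaker) and phrase 2 with a perfect authentic cadence (stronger): antecedent + consequent = a period.
The two phrases open with the same material (a / a), so the period is parallel.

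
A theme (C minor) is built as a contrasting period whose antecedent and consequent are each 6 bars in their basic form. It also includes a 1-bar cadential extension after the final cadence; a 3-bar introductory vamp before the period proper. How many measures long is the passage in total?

16 measures

Basic contrasting period: 6 + 6 = 12 bars.
12 (basic form) + 1 (cadential extension) + 3 (introduction) = 16.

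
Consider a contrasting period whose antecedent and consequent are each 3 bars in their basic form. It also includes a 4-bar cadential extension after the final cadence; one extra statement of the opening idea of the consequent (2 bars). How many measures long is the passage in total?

Basic contrasting period: 3 + 3 = 6 bars.
6 (basic form) + 4 (cadential extension) + 2 (extra statement) = 12.

12 measures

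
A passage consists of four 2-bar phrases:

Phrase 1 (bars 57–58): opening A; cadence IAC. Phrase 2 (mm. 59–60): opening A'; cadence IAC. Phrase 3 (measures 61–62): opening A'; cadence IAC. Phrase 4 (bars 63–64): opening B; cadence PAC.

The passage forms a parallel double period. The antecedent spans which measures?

In a double period the four phrases pair into a large antecedent (phrases 1–2, ending imperfect authentic cadence) and a large consequent (phrases 3–4, ending perfect authentic cadence). The antecedent spans mm. 57–60.

measures 57–60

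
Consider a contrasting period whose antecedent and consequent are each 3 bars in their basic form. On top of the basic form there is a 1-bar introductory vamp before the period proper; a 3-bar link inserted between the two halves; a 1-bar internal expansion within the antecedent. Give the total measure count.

11 measures

Basic contrasting period: 3 + 3 = 6 bars.
6 (basic form) + 1 (introduction) + 3 (link) + 1 (internal expansion) = 11.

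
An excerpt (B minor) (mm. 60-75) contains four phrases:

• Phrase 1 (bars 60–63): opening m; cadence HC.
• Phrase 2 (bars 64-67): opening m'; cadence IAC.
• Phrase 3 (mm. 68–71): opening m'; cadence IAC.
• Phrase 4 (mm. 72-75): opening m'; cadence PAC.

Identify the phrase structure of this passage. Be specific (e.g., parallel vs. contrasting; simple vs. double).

parallel double period

Four phrases in two halves: the first half (mm. 60–67) ends with an imperfect authentic cadence, the second (bars 68–75) with a perfect authentic cadence — a large antecedent–consequent pair, i.e. a double period.
Phrase 3 begins with the same material as phrase 1, making it parallel.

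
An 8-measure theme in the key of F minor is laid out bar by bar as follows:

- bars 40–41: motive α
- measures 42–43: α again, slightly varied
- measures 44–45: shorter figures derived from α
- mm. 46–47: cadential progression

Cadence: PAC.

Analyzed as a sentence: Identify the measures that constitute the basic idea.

The presentation of a sentence is the basic idea (bars 40–41) plus its repetition (measures 42-43); the basic idea is therefore bars 40–41.

measures 40–41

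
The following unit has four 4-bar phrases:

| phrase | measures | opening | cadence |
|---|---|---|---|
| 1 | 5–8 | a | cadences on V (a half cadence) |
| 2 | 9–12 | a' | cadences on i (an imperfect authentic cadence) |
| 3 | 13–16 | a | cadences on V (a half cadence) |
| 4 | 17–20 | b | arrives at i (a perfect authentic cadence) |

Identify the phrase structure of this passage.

Four phrases in two halves: the first half (mm. 5-12) ends with an imperfect authentic cadence, the second (measures 13–20) with a perfect authentic cadence — a large antecedent–consequent pair, i.e. a double period.
Phrase 3 begins with the same material as phrase 1, making it parallel.

parallel double period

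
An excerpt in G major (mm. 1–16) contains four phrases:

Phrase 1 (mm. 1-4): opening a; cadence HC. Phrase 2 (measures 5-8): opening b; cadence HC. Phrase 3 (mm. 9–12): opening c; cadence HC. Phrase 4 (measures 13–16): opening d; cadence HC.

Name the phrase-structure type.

Phrase 4 ends with a half cadence, no stronger than phrase 2's half cadence, so the four phrases do not form a double period; nor do phrases 3–4 duplicate 1–2, so it is not a repeated period. With no phrase reaching a conclusive cadence, the passage is a phrase group.

phrase group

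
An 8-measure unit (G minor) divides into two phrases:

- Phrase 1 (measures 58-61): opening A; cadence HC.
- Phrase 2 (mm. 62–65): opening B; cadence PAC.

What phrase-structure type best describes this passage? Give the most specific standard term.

contrasting period

Phrase 1 ends with a half cadence (weaker) and phrase 2 with a perfect authentic cadence (stronger): antecedent + consequent = a period.
The two phrases open with different material (A / B), so the period is contrasting.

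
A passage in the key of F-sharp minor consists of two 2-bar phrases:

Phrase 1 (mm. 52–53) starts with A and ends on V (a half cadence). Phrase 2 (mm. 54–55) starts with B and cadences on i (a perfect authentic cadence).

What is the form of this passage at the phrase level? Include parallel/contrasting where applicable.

Phrase 1 ends with a half cadence (weaker) and phrase 2 with a perfect authentic cadence (stronger): antecedent + consequent = a period.
The two phrases open with different material (A / B), so the period is contrasting.

contrasting period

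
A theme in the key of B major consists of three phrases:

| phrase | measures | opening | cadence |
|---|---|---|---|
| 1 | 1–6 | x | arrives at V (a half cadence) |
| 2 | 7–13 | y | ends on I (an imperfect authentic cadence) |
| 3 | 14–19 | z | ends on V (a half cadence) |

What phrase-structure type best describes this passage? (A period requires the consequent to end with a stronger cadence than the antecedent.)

The final phrase closes with a half cadence, which is not stronger than the preceding imperfect authentic cadence; the 3 phrases lack an overall antecedent–consequent design and so form a phrase group.

phrase group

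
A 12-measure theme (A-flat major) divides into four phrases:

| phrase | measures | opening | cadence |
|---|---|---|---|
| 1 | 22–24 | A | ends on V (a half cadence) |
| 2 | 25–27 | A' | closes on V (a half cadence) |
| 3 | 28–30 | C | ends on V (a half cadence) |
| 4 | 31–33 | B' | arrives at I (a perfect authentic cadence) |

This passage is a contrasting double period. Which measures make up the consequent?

measures 28–33

In a double period the four phrases pair into a large antecedent (phrases 1–2, ending half cadence) and a large consequent (phrases 3–4, ending perfect authentic cadence). The consequent spans bars 28–33.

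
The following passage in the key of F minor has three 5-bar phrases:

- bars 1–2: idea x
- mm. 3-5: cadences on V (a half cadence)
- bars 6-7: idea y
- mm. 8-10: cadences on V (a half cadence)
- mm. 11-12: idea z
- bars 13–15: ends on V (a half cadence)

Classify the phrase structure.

The final phrase closes with a half cadence, which is not stronger than the preceding half cadence; the 3 phrases lack an overall antecedent–consequent design and so form a phrase group.

phrase group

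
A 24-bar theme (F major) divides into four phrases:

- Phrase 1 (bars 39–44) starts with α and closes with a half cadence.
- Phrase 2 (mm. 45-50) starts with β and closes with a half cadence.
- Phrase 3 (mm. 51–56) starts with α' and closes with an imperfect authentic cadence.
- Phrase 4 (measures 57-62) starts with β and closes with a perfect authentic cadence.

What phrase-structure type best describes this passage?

parallel double period

Four phrases in two halves: the first half (bars 39-50) ends with a half cadence, the second (mm. 51–62) with a perfect authentic cadence — a large antecedent–consequent pair, i.e. a double period.
Phrase 3 begins with the same material as phrase 1, making it parallel.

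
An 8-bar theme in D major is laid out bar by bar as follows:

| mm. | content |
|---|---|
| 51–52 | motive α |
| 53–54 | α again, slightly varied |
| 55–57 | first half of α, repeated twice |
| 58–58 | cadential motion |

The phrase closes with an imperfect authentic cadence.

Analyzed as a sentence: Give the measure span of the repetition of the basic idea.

measures 53–54

The presentation of a sentence is the basic idea (measures 51–52) plus its repetition (mm. 53-54); the repetition of the basic idea is therefore mm. 53-54.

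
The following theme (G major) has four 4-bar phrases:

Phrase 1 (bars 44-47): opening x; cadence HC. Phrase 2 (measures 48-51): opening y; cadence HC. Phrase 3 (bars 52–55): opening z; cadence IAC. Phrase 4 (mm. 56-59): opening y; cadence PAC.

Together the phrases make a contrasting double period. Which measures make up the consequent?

measures 52–59

In a double period the first pair of phrases (ending half cadence) is the large antecedent and the second pair (ending perfect authentic cadence) is the large consequent; the consequent is measures 52–59.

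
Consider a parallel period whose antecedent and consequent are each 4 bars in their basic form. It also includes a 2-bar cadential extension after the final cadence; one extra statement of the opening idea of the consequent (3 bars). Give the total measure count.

13 measures

Basic parallel period: 4 + 4 = 8 bars.
8 (basic form) + 2 (cadential extension) + 3 (extra statement) = 13.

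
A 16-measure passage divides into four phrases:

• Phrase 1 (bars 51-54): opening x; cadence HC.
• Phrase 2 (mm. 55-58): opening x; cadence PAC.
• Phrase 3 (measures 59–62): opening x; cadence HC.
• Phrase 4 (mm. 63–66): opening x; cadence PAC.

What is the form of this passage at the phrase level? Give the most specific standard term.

The cadence pattern HC–PAC–HC–PAC is weak–strong twice, and phrases 3–4 restate phrases 1–2: a period heard twice, not a double period (which would end weakly at phrase 2).

repeated period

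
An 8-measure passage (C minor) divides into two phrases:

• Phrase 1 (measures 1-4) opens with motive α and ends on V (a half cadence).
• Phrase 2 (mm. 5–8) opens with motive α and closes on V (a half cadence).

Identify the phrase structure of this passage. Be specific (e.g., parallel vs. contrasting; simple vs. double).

Both phrases have the same opening (α) and the same cadence (half cadence): the second is a restatement, not a consequent, so this is a repeated phrase rather than a period.

repeated phrase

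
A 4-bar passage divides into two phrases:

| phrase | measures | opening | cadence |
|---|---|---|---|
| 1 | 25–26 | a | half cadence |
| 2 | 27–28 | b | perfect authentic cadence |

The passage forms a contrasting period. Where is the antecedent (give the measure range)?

The antecedent is the phrase ending with the weaker cadence (half cadence, phrase 1) and the consequent the one ending more conclusively (perfect authentic cadence, phrase 2); the antecedent is mm. 25-26.

measures 25–26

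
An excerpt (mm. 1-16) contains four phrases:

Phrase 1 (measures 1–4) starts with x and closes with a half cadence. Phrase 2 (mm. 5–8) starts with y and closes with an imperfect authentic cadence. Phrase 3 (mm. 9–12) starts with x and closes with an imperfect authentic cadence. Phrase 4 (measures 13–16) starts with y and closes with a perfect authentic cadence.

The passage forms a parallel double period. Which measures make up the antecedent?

measures 1–8

In a double period the four phrases pair into a large antecedent (phrases 1–2, ending imperfect authentic cadence) and a large consequent (phrases 3–4, ending perfect authentic cadence). The antecedent spans mm. 1-8.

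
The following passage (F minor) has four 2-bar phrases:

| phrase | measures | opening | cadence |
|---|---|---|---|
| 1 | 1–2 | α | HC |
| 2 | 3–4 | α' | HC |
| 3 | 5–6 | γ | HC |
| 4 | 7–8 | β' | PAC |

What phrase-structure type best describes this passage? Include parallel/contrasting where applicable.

Four phrases in two halves: the first half (bars 1–4) ends with a half cadence, the second (mm. 5–8) with a perfect authentic cadence — a large antecedent–consequent pair, i.e. a double period.
Phrase 3 begins with different material from phrase 1, making it contrasting.

contrasting double period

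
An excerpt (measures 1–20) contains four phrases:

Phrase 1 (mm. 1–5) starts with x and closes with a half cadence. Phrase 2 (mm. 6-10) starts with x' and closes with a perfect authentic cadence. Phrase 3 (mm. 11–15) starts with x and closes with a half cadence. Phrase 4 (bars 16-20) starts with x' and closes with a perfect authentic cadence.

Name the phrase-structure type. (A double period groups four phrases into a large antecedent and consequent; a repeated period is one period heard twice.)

repeated period

The cadence pattern HC–PAC–HC–PAC is weak–strong twice, and phrases 3–4 restate phrases 1–2: a period heard twice, not a double period (which would end weakly at phrase 2).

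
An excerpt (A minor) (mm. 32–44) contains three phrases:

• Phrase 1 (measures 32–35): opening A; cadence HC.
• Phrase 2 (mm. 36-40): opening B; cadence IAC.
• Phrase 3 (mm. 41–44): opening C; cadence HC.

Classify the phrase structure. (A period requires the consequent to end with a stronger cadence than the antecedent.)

The final phrase closes with a half cadence, which is not stronger than the preceding imperfect authentic cadence; the 3 phrases lack an overall antecedent–consequent design and so form a phrase group.

phrase group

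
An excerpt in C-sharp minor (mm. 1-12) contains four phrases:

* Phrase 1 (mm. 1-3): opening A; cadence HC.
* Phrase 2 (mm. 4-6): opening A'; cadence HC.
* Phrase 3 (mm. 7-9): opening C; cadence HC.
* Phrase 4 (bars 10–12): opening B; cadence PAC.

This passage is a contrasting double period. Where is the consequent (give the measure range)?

measures 7–12

In a double period the four phrases pair into a large antecedent (phrases 1–2, ending half cadence) and a large consequent (phrases 3–4, ending perfect authentic cadence). The consequent spans bars 7–12.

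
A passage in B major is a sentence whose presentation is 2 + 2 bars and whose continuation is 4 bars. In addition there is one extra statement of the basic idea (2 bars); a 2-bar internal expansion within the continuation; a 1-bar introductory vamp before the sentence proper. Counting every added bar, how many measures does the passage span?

13 measures

Basic sentence: 2 + 2 + 4 = 8 bars.
8 (basic form) + 2 (extra statement) + 2 (internal expansion) + 1 (introduction) = 13.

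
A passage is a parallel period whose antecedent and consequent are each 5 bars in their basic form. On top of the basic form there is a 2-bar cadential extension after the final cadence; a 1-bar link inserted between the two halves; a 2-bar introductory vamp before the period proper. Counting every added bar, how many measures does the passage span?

15 measures

Basic parallel period: 5 + 5 = 10 bars.
10 (basic form) + 2 (cadential extension) + 1 (link) + 2 (introduction) = 15.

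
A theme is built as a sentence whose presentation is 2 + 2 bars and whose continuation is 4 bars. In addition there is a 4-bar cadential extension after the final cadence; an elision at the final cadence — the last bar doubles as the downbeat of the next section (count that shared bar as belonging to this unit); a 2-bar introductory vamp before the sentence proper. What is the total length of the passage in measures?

14 measures

Basic sentence: 2 + 2 + 4 = 8 bars.
8 (basic form) + 4 (cadential extension) + 2 (introduction) = 14.
The elision shares a bar with the next section but does not change this unit's count.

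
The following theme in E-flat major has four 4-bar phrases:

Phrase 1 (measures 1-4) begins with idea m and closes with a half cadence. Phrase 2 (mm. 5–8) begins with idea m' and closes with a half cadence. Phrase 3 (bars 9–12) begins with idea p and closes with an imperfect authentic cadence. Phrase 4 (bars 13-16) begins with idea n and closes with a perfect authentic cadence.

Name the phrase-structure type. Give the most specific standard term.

contrasting double period

Four phrases in two halves: the first half (mm. 1-8) ends with a half cadence, the second (mm. 9–16) with a perfect authentic cadence — a large antecedent–consequent pair, i.e. a double period.
Phrase 3 begins with different material from phrase 1, making it contrasting.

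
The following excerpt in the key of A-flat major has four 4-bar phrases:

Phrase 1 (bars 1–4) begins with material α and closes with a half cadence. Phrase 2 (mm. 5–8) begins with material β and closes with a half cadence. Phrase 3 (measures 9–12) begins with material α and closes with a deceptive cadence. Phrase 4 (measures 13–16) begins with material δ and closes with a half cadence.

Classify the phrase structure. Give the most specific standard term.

Phrase 4 ends with a half cadence, no stronger than phrase 2's half cadence, so the four phrases do not form a double period; nor do phrases 3–4 duplicate 1–2, so it is not a repeated period. With no phrase reaching a conclusive cadence, the passage is a phrase group.

phrase group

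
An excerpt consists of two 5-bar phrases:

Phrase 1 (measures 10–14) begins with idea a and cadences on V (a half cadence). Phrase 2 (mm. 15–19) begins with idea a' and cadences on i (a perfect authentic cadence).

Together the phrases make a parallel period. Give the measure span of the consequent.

The phrase ending with the weaker cadence (half cadence) is the antecedent; the one ending more conclusively (perfect authentic cadence) is the consequent. The consequent is measures 15–19.

measures 15–19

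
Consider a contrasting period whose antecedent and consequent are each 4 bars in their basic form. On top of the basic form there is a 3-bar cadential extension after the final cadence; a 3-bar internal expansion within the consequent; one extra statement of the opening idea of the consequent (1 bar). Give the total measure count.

Basic contrasting period: 4 + 4 = 8 bars.
8 (basic form) + 3 (cadential extension) + 3 (internal expansion) + 1 (extra statement) = 15.

15 measures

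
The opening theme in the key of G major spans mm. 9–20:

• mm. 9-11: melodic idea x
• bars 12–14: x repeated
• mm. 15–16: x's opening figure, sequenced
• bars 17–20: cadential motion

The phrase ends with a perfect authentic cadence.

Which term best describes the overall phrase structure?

Basic idea (mm. 9–11) + its repetition (measures 12–14) form the presentation; fragmentation and cadence (mm. 15–20) form the continuation — the 12-bar whole is a sentence.

sentence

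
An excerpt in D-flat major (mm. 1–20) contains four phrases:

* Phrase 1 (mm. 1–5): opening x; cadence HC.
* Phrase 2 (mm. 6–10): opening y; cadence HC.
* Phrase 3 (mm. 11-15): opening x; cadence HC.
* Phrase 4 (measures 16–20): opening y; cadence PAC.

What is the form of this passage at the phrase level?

Four phrases in two halves: the first half (mm. 1–10) ends with a half cadence, the second (mm. 11–20) with a perfect authentic cadence — a large antecedent–consequent pair, i.e. a double period.
Phrase 3 begins with the same material as phrase 1, making it parallel.

parallel double period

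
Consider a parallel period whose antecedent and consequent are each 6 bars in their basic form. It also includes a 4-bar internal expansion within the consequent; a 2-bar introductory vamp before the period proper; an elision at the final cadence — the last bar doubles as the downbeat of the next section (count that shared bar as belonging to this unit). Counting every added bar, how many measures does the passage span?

Basic parallel period: 6 + 6 = 12 bars.
12 (basic form) + 4 (internal expansion) + 2 (introduction) = 18.
The elision shares a bar with the next section but does not change this unit's count.

18 measures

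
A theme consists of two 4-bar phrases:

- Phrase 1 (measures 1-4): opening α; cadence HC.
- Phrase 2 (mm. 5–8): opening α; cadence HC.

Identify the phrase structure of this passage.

Both phrases have the same opening (α) and the same cadence (half cadence): the second is a restatement, not a consequent, so this is a repeated phrase rather than a period.

repeated phrase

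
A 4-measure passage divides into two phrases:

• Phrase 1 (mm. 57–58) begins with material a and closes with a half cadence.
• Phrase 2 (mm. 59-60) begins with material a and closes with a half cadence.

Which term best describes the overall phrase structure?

repeated phrase

Both phrases have the same opening (a) and the same cadence (half cadence): the second is a restatement, not a consequent, so this is a repeated phrase rather than a period.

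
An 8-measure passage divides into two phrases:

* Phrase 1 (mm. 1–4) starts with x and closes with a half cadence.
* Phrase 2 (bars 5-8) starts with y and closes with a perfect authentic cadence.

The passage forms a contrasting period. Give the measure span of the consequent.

The antecedent is the phrase ending with the weaker cadence (half cadence, phrase 1) and the consequent the one ending more conclusively (perfect authentic cadence, phrase 2); the consequent is measures 5–8.

measures 5–8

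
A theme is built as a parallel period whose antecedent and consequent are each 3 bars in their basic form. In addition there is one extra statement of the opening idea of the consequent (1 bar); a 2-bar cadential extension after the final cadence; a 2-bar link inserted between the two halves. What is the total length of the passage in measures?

11 measures

Basic parallel period: 3 + 3 = 6 bars.
6 (basic form) + 1 (extra statement) + 2 (cadential extension) + 2 (link) = 11.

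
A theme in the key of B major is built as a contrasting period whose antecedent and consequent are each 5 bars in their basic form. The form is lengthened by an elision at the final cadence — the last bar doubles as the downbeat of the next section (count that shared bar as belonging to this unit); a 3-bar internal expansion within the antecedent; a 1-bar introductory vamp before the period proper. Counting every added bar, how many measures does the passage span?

Basic contrasting period: 5 + 5 = 10 bars.
10 (basic form) + 3 (internal expansion) + 1 (introduction) = 14.
The elision shares a bar with the next section but does not change this unit's count.

14 measures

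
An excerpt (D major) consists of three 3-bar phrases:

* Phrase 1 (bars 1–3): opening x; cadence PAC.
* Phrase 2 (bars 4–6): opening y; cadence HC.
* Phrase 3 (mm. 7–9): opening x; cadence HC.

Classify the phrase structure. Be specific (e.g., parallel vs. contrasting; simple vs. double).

phrase group

The final phrase closes with a half cadence, which is not stronger than the preceding half cadence; the 3 phrases lack an overall antecedent–consequent design and so form a phrase group.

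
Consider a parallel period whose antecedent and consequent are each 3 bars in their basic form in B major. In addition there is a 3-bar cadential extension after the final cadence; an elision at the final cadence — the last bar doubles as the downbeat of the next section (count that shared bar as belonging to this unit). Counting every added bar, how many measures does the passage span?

Basic parallel period: 3 + 3 = 6 bars.
6 (basic form) + 3 (cadential extension) = 9.
The elision shares a bar with the next section but does not change this unit's count.

9 measures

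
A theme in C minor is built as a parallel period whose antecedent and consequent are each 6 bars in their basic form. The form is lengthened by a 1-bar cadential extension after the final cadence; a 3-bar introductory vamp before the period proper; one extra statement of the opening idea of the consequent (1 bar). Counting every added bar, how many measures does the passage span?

Basic parallel period: 6 + 6 = 12 bars.
12 (basic form) + 1 (cadential extension) + 3 (introduction) + 1 (extra statement) = 17.

17 measures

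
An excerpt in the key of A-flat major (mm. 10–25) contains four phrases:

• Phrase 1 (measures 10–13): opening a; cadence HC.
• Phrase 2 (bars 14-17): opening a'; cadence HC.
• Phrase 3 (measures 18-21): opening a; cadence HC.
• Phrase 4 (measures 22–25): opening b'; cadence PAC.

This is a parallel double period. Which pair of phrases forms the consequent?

phrases 3 and 4

In a double period the first pair of phrases (ending half cadence) is the large antecedent and the second pair (ending perfect authentic cadence) is the large consequent; the consequent is phrases 3 and 4.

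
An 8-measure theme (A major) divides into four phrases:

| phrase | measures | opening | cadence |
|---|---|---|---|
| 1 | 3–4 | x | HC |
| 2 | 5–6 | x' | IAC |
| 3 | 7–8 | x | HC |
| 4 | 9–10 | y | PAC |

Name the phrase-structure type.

parallel double period

Four phrases in two halves: the first half (bars 3–6) ends with an imperfect authentic cadence, the second (mm. 7-10) with a perfect authentic cadence — a large antecedent–consequent pair, i.e. a double period.
Phrase 3 begins with the same material as phrase 1, making it parallel.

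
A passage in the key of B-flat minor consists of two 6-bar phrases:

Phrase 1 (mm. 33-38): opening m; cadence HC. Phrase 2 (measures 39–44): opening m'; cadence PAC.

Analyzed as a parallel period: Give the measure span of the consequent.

measures 39–44

The antecedent is the phrase ending with the weaker cadence (half cadence, phrase 1) and the consequent the one ending more conclusively (perfect authentic cadence, phrase 2); the consequent is measures 39–44.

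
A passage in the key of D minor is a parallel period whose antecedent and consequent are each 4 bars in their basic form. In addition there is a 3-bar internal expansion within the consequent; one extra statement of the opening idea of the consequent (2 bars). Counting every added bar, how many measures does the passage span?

Basic parallel period: 4 + 4 = 8 bars.
8 (basic form) + 3 (internal expansion) + 2 (extra statement) = 13.

13 measures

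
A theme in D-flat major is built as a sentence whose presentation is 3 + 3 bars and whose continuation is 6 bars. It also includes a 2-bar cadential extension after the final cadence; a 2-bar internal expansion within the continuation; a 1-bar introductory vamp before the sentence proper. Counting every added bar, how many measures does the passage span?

17 measures

Basic sentence: 3 + 3 + 6 = 12 bars.
12 (basic form) + 2 (cadential extension) + 2 (internal expansion) + 1 (introduction) = 17.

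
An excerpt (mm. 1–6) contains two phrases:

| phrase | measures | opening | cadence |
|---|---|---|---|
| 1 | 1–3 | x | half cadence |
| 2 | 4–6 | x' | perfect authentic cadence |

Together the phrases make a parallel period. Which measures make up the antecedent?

The phrase ending with the weaker cadence (half cadence) is the antecedent; the one ending more conclusively (perfect authentic cadence) is the consequent. The antecedent is measures 1–3.

measures 1–3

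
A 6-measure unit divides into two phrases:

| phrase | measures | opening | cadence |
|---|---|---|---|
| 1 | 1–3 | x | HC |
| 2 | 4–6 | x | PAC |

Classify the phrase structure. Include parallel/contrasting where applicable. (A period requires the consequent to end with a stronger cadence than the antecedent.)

parallel period

Phrase 1 ends with a half cadence (weaker) and phrase 2 with a perfect authentic cadence (stronger): antecedent + consequent = a period.
The two phrases open with the same material (x / x), so the period is parallel.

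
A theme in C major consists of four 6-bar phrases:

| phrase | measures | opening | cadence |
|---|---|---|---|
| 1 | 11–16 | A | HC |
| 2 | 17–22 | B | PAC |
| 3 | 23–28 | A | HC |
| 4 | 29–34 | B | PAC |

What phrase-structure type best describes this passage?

The cadence pattern HC–PAC–HC–PAC is weak–strong twice, and phrases 3–4 restate phrases 1–2: a period heard twice, not a double period (which would end weakly at phrase 2).

repeated period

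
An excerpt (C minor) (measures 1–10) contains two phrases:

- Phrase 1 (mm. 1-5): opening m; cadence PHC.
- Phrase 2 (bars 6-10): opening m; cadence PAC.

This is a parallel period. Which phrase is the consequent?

The phrase ending with the weaker cadence (Phrygian half cadence) is the antecedent; the one ending more conclusively (perfect authentic cadence) is the consequent. The consequent is phrase 2.

phrase 2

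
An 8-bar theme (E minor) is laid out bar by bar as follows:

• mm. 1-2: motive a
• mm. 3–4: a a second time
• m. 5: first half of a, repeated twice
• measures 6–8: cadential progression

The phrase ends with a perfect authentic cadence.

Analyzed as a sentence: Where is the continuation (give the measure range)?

measures 5–8

After the presentation (measures 1–4), the continuation covers the fragmentation through the cadence: mm. 5–8.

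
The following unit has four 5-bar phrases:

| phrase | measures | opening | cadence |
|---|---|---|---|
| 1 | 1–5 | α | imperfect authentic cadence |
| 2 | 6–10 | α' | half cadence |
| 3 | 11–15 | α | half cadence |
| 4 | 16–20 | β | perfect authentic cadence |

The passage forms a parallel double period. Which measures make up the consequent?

measures 11–20

In a double period the four phrases pair into a large antecedent (phrases 1–2, ending half cadence) and a large consequent (phrases 3–4, ending perfect authentic cadence). The consequent spans mm. 11-20.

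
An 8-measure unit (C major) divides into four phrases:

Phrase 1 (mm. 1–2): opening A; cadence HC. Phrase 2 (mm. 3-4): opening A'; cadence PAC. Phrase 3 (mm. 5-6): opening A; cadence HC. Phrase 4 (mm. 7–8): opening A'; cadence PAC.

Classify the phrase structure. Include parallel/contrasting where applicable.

repeated period

The cadence pattern HC–PAC–HC–PAC is weak–strong twice, and phrases 3–4 restate phrases 1–2: a period heard twice, not a double period (which would end weakly at phrase 2).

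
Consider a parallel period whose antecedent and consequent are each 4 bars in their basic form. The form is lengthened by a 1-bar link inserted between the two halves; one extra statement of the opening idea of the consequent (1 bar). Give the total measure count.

Basic parallel period: 4 + 4 = 8 bars.
8 (basic form) + 1 (link) + 1 (extra statement) = 10.

10 measures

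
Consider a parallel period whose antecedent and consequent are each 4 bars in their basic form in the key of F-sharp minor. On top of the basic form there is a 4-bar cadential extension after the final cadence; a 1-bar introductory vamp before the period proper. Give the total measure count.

Basic parallel period: 4 + 4 = 8 bars.
8 (basic form) + 4 (cadential extension) + 1 (introduction) = 13.

13 measures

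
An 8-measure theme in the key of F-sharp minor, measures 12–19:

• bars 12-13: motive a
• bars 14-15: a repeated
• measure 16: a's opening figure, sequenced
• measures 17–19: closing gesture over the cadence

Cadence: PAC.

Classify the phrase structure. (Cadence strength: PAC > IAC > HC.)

sentence

Basic idea (bars 12–13) + its repetition (mm. 14-15) form the presentation; fragmentation and cadence (measures 16–19) form the continuation — the 8-bar whole is a sentence.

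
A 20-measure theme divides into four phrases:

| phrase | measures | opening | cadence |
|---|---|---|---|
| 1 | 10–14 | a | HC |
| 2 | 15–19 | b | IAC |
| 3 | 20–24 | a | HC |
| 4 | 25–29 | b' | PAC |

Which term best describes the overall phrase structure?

Four phrases in two halves: the first half (mm. 10–19) ends with an imperfect authentic cadence, the second (mm. 20-29) with a perfect authentic cadence — a large antecedent–consequent pair, i.e. a double period.
Phrase 3 begins with the same material as phrase 1, making it parallel.

parallel double period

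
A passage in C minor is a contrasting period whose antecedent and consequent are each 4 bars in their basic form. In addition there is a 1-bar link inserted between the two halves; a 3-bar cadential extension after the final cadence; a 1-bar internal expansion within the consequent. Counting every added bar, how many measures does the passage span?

Basic contrasting period: 4 + 4 = 8 bars.
8 (basic form) + 1 (link) + 3 (cadential extension) + 1 (internal expansion) = 13.

13 measures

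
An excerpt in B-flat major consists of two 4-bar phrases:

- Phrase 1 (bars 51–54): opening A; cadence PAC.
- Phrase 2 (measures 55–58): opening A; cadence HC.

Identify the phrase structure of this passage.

phrase group

The second phrase closes with a half cadence, which is not stronger than the first phrase's perfect authentic cadence; without a weak→strong cadential pair there is no antecedent–consequent relationship, so this is a phrase group rather than a period.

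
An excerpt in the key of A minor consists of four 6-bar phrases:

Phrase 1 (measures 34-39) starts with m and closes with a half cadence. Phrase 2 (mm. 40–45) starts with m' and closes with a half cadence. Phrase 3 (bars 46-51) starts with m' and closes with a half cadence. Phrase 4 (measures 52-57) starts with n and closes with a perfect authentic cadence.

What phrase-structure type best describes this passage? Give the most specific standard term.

parallel double period

Four phrases in two halves: the first half (mm. 34–45) ends with a half cadence, the second (bars 46–57) with a perfect authentic cadence — a large antecedent–consequent pair, i.e. a double period.
Phrase 3 begins with the same material as phrase 1, making it parallel.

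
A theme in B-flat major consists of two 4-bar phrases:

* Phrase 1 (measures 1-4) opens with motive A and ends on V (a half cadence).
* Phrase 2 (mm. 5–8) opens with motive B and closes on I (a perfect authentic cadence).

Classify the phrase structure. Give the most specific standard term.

contrasting period

Phrase 1 ends with a half cadence (weaker) and phrase 2 with a perfect authentic cadence (stronger): antecedent + consequent = a period.
The two phrases open with different material (A / B), so the period is contrasting.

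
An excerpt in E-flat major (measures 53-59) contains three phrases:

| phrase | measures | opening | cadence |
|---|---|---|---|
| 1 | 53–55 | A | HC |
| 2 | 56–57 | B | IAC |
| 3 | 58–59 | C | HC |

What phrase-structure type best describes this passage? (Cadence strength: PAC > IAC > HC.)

The final phrase closes with a half cadence, which is not stronger than the preceding imperfect authentic cadence; the 3 phrases lack an overall antecedent–consequent design and so form a phrase group.

phrase group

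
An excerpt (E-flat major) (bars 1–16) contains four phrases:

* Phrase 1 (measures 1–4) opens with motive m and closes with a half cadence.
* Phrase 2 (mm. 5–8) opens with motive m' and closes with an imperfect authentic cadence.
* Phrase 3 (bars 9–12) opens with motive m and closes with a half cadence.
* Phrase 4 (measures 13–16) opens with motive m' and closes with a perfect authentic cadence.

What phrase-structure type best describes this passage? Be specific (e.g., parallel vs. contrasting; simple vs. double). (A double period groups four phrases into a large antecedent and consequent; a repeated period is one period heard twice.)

parallel double period

Four phrases in two halves: the first half (mm. 1-8) ends with an imperfect authentic cadence, the second (mm. 9–16) with a perfect authentic cadence — a large antecedent–consequent pair, i.e. a double period.
Phrase 3 begins with the same material as phrase 1, making it parallel.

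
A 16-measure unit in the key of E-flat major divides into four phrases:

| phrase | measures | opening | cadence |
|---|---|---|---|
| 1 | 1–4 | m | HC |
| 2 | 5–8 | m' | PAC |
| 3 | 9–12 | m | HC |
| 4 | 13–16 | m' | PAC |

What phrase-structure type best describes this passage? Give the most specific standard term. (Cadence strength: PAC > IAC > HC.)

repeated period

The cadence pattern HC–PAC–HC–PAC is weak–strong twice, and phrases 3–4 restate phrases 1–2: a period heard twice, not a double period (which would end weakly at phrase 2).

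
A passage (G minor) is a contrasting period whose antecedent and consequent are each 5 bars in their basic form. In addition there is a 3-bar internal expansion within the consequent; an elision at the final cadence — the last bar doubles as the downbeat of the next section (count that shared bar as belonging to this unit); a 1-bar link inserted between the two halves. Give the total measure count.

Basic contrasting period: 5 + 5 = 10 bars.
10 (basic form) + 3 (internal expansion) + 1 (link) = 14.
The elision shares a bar with the next section but does not change this unit's count.

14 measures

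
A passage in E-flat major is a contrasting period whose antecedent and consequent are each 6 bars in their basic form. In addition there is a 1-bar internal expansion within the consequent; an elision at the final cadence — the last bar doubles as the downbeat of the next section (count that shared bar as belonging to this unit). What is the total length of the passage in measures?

Basic contrasting period: 6 + 6 = 12 bars.
12 (basic form) + 1 (internal expansion) = 13.
The elision shares a bar with the next section but does not change this unit's count.

13 measures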